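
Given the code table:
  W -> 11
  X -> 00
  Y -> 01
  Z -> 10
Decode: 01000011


Decoding:
01 -> Y
00 -> X
00 -> X
11 -> W


Result: YXXW


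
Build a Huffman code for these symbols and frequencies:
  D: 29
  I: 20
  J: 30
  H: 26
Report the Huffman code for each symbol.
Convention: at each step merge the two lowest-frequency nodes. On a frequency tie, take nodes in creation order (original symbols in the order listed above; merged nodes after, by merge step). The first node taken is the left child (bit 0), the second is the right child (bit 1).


Huffman tree construction:
Step 1: Merge I(20) + H(26) = 46
Step 2: Merge D(29) + J(30) = 59
Step 3: Merge (I+H)(46) + (D+J)(59) = 105
Read each symbol's code off the tree from the root (left child = 0, right child = 1).

Codes:
  D: 10 (length 2)
  I: 00 (length 2)
  J: 11 (length 2)
  H: 01 (length 2)
Average code length: 210/105 = 2.0000 bits/symbol


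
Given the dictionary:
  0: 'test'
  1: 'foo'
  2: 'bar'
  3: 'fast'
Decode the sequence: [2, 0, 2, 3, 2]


Look up each index in the dictionary:
  2 -> 'bar'
  0 -> 'test'
  2 -> 'bar'
  3 -> 'fast'
  2 -> 'bar'

Decoded: "bar test bar fast bar"


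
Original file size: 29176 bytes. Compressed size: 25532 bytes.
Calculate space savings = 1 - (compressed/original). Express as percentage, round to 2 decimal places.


ratio = compressed/original = 25532/29176 = 0.875103
savings = 1 - ratio = 1 - 0.875103 = 0.124897
as a percentage: 0.124897 * 100 = 12.49%

Space savings = 1 - 25532/29176 = 12.49%


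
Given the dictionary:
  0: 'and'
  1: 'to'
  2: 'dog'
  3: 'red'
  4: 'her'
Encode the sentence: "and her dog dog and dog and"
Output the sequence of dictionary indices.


Look up each word in the dictionary:
  'and' -> 0
  'her' -> 4
  'dog' -> 2
  'dog' -> 2
  'and' -> 0
  'dog' -> 2
  'and' -> 0

Encoded: [0, 4, 2, 2, 0, 2, 0]


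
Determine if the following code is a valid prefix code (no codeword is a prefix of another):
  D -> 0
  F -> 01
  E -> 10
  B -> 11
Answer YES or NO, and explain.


Checking each pair (does one codeword prefix another?):
  D='0' vs F='01': prefix -- VIOLATION

NO -- this is NOT a valid prefix code. D (0) is a prefix of F (01).


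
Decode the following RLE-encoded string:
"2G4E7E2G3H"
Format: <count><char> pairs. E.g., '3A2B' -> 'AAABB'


Expanding each <count><char> pair:
  2G -> 'GG'
  4E -> 'EEEE'
  7E -> 'EEEEEEE'
  2G -> 'GG'
  3H -> 'HHH'

Decoded = GGEEEEEEEEEEEGGHHH


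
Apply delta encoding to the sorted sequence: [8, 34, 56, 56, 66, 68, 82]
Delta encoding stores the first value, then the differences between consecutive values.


First value: 8
Deltas:
  34 - 8 = 26
  56 - 34 = 22
  56 - 56 = 0
  66 - 56 = 10
  68 - 66 = 2
  82 - 68 = 14


Delta encoded: [8, 26, 22, 0, 10, 2, 14]


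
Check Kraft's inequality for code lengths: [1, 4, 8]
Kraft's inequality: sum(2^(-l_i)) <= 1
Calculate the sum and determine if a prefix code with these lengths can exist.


Sum = 2^(-1) + 2^(-4) + 2^(-8)
    = 0.5 + 0.0625 + 0.00390625
    = 145/256 = 0.56640625
Since 0.56640625 <= 1, Kraft's inequality IS satisfied.
A prefix code with these lengths CAN exist.

Kraft sum = 0.56640625. Satisfied.


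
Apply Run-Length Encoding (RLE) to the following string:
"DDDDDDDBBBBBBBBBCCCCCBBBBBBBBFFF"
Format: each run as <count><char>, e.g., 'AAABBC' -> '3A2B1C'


Scanning runs left to right:
  i=0: run of 'D' x 7 -> '7D'
  i=7: run of 'B' x 9 -> '9B'
  i=16: run of 'C' x 5 -> '5C'
  i=21: run of 'B' x 8 -> '8B'
  i=29: run of 'F' x 3 -> '3F'

RLE = 7D9B5C8B3F


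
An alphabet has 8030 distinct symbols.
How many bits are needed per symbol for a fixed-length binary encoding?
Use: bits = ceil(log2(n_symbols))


log2(8030) = 12.9712
Bracket: 2^12 = 4096 < 8030 <= 2^13 = 8192
So ceil(log2(8030)) = 13

bits = ceil(log2(8030)) = ceil(12.9712) = 13 bits


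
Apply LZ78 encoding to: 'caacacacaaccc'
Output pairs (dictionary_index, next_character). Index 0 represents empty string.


LZ78 encoding steps:
Dictionary: {0: ''}
Step 1: w='' (idx 0), next='c' -> output (0, 'c'), add 'c' as idx 1
Step 2: w='' (idx 0), next='a' -> output (0, 'a'), add 'a' as idx 2
Step 3: w='a' (idx 2), next='c' -> output (2, 'c'), add 'ac' as idx 3
Step 4: w='ac' (idx 3), next='a' -> output (3, 'a'), add 'aca' as idx 4
Step 5: w='c' (idx 1), next='a' -> output (1, 'a'), add 'ca' as idx 5
Step 6: w='ac' (idx 3), next='c' -> output (3, 'c'), add 'acc' as idx 6
Step 7: w='c' (idx 1), end of input -> output (1, '')


Encoded: [(0, 'c'), (0, 'a'), (2, 'c'), (3, 'a'), (1, 'a'), (3, 'c'), (1, '')]


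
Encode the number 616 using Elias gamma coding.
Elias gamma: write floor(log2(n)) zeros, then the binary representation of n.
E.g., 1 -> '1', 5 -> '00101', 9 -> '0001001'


num_bits = floor(log2(616)) + 1 = 10
leading_zeros = num_bits - 1 = 9
binary(616) = 1001101000

Elias gamma(616) = '000000000' + '1001101000' = 0000000001001101000 (19 bits)


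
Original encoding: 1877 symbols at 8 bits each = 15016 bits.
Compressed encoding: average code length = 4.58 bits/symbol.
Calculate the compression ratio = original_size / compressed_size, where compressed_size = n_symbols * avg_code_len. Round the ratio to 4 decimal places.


original_size = n_symbols * orig_bits = 1877 * 8 = 15016 bits
compressed_size = n_symbols * avg_code_len = 1877 * 4.58 = 8596.66 bits
ratio = original_size / compressed_size = 15016 / 8596.66 = 1.7467

Compression ratio = 1.7467


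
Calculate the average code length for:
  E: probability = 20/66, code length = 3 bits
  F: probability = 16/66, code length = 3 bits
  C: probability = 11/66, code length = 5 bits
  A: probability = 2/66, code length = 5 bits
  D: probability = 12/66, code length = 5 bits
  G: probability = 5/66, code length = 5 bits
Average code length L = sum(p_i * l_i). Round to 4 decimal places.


Weighted contributions p_i * l_i:
  E: (20/66) * 3 = 60/66
  F: (16/66) * 3 = 48/66
  C: (11/66) * 5 = 55/66
  A: (2/66) * 5 = 10/66
  D: (12/66) * 5 = 60/66
  G: (5/66) * 5 = 25/66
Sum = (60 + 48 + 55 + 10 + 60 + 25)/66 = 258/66

L = 258/66 = 3.9091 bits/symbol


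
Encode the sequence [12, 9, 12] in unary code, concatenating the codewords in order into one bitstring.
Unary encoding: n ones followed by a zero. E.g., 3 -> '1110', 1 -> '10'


Encode each number as n ones followed by a terminating 0:
  12 -> 1111111111110 (13 bits)
  9 -> 1111111110 (10 bits)
  12 -> 1111111111110 (13 bits)
Total length = 13 + 10 + 13 = 36 bits.

Unary([12, 9, 12]) = 111111111111011111111101111111111110 (36 bits)


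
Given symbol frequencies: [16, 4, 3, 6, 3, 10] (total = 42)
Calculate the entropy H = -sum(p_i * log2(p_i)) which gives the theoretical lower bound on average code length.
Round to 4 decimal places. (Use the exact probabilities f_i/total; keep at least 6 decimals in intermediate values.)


Per-symbol terms -p_i * log2(p_i) with p_i = f_i/42:
  p = 16/42 = 0.380952: log2(p) = -1.392317, -p*log2(p) = 0.530407
  p = 4/42 = 0.095238: log2(p) = -3.392317, -p*log2(p) = 0.323078
  p = 3/42 = 0.071429: log2(p) = -3.807355, -p*log2(p) = 0.271954
  p = 6/42 = 0.142857: log2(p) = -2.807355, -p*log2(p) = 0.401051
  p = 3/42 = 0.071429: log2(p) = -3.807355, -p*log2(p) = 0.271954
  p = 10/42 = 0.238095: log2(p) = -2.070389, -p*log2(p) = 0.492950
H = 0.530407 + 0.323078 + 0.271954 + 0.401051 + 0.271954 + 0.492950 = 2.291394

H = 2.2914 bits/symbol


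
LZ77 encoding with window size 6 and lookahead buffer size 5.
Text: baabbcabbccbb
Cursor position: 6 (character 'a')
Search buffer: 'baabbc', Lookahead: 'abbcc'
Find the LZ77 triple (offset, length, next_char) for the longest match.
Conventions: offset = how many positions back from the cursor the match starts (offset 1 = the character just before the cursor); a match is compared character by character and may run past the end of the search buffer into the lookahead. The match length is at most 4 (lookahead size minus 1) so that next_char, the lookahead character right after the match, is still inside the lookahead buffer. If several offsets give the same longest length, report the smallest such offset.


Try each offset into the search buffer:
  offset=1 (pos 5, char 'c'): match length 0
  offset=2 (pos 4, char 'b'): match length 0
  offset=3 (pos 3, char 'b'): match length 0
  offset=4 (pos 2, char 'a'): match length 4
  offset=5 (pos 1, char 'a'): match length 1
  offset=6 (pos 0, char 'b'): match length 0
Longest match has length 4 at offset 4.
next_char = character at position 6 + 4 = 10 -> 'c'

Best match: offset=4, length=4 (matching 'abbc' starting at position 2)
LZ77 triple: (4, 4, 'c')


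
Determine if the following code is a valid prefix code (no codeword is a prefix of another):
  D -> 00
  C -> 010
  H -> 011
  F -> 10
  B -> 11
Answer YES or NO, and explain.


Checking each pair (does one codeword prefix another?):
  D='00' vs C='010': no prefix
  D='00' vs H='011': no prefix
  D='00' vs F='10': no prefix
  D='00' vs B='11': no prefix
  C='010' vs D='00': no prefix
  C='010' vs H='011': no prefix
  C='010' vs F='10': no prefix
  C='010' vs B='11': no prefix
  H='011' vs D='00': no prefix
  H='011' vs C='010': no prefix
  H='011' vs F='10': no prefix
  H='011' vs B='11': no prefix
  F='10' vs D='00': no prefix
  F='10' vs C='010': no prefix
  F='10' vs H='011': no prefix
  F='10' vs B='11': no prefix
  B='11' vs D='00': no prefix
  B='11' vs C='010': no prefix
  B='11' vs H='011': no prefix
  B='11' vs F='10': no prefix
No violation found over all pairs.

YES -- this is a valid prefix code. No codeword is a prefix of any other codeword.


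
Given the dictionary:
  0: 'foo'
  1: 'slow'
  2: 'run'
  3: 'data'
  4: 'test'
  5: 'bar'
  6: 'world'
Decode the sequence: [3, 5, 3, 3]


Look up each index in the dictionary:
  3 -> 'data'
  5 -> 'bar'
  3 -> 'data'
  3 -> 'data'

Decoded: "data bar data data"


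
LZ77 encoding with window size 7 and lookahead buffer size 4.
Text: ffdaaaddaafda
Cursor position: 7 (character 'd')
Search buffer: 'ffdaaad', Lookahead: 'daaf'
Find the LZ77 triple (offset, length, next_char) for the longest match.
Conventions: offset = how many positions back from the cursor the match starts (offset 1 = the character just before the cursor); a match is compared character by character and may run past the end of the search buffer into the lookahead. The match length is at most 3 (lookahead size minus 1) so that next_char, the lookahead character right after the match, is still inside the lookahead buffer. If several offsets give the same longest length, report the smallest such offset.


Try each offset into the search buffer:
  offset=1 (pos 6, char 'd'): match length 1
  offset=2 (pos 5, char 'a'): match length 0
  offset=3 (pos 4, char 'a'): match length 0
  offset=4 (pos 3, char 'a'): match length 0
  offset=5 (pos 2, char 'd'): match length 3
  offset=6 (pos 1, char 'f'): match length 0
  offset=7 (pos 0, char 'f'): match length 0
Longest match has length 3 at offset 5.
next_char = character at position 7 + 3 = 10 -> 'f'

Best match: offset=5, length=3 (matching 'daa' starting at position 2)
LZ77 triple: (5, 3, 'f')


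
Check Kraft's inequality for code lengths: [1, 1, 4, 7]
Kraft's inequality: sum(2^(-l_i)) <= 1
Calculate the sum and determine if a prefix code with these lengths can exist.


Sum = 2^(-1) + 2^(-1) + 2^(-4) + 2^(-7)
    = 0.5 + 0.5 + 0.0625 + 0.0078125
    = 137/128 = 1.0703125
Since 1.0703125 > 1, Kraft's inequality is NOT satisfied.
A prefix code with these lengths CANNOT exist.

Kraft sum = 1.0703125. Not satisfied.


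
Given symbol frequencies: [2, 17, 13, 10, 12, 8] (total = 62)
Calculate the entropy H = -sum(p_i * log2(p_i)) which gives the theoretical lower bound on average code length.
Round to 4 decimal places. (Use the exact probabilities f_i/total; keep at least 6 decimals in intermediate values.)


Per-symbol terms -p_i * log2(p_i) with p_i = f_i/62:
  p = 2/62 = 0.032258: log2(p) = -4.954196, -p*log2(p) = 0.159813
  p = 17/62 = 0.274194: log2(p) = -1.866733, -p*log2(p) = 0.511846
  p = 13/62 = 0.209677: log2(p) = -2.253757, -p*log2(p) = 0.472562
  p = 10/62 = 0.161290: log2(p) = -2.632268, -p*log2(p) = 0.424559
  p = 12/62 = 0.193548: log2(p) = -2.369234, -p*log2(p) = 0.458561
  p = 8/62 = 0.129032: log2(p) = -2.954196, -p*log2(p) = 0.381187
H = 0.159813 + 0.511846 + 0.472562 + 0.424559 + 0.458561 + 0.381187 = 2.408528

H = 2.4085 bits/symbol


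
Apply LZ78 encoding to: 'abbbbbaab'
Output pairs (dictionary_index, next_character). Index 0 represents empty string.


LZ78 encoding steps:
Dictionary: {0: ''}
Step 1: w='' (idx 0), next='a' -> output (0, 'a'), add 'a' as idx 1
Step 2: w='' (idx 0), next='b' -> output (0, 'b'), add 'b' as idx 2
Step 3: w='b' (idx 2), next='b' -> output (2, 'b'), add 'bb' as idx 3
Step 4: w='bb' (idx 3), next='a' -> output (3, 'a'), add 'bba' as idx 4
Step 5: w='a' (idx 1), next='b' -> output (1, 'b'), add 'ab' as idx 5


Encoded: [(0, 'a'), (0, 'b'), (2, 'b'), (3, 'a'), (1, 'b')]


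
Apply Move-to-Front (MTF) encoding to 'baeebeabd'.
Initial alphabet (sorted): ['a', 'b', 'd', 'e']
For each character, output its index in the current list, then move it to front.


MTF encoding:
'b': index 1 in ['a', 'b', 'd', 'e'] -> ['b', 'a', 'd', 'e']
'a': index 1 in ['b', 'a', 'd', 'e'] -> ['a', 'b', 'd', 'e']
'e': index 3 in ['a', 'b', 'd', 'e'] -> ['e', 'a', 'b', 'd']
'e': index 0 in ['e', 'a', 'b', 'd'] -> ['e', 'a', 'b', 'd']
'b': index 2 in ['e', 'a', 'b', 'd'] -> ['b', 'e', 'a', 'd']
'e': index 1 in ['b', 'e', 'a', 'd'] -> ['e', 'b', 'a', 'd']
'a': index 2 in ['e', 'b', 'a', 'd'] -> ['a', 'e', 'b', 'd']
'b': index 2 in ['a', 'e', 'b', 'd'] -> ['b', 'a', 'e', 'd']
'd': index 3 in ['b', 'a', 'e', 'd'] -> ['d', 'b', 'a', 'e']


Output: [1, 1, 3, 0, 2, 1, 2, 2, 3]


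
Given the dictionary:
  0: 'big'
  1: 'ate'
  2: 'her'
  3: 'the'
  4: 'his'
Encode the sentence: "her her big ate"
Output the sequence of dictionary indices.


Look up each word in the dictionary:
  'her' -> 2
  'her' -> 2
  'big' -> 0
  'ate' -> 1

Encoded: [2, 2, 0, 1]


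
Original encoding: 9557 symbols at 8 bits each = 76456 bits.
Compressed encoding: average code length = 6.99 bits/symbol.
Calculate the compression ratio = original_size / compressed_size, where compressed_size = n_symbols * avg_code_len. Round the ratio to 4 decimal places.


original_size = n_symbols * orig_bits = 9557 * 8 = 76456 bits
compressed_size = n_symbols * avg_code_len = 9557 * 6.99 = 66803.43 bits
ratio = original_size / compressed_size = 76456 / 66803.43 = 1.1445

Compression ratio = 1.1445


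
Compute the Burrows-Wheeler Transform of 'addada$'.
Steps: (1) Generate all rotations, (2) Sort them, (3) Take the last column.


Rotations (sorted):
  0: $addada -> last char: a
  1: a$addad -> last char: d
  2: ada$add -> last char: d
  3: addada$ -> last char: $
  4: da$adda -> last char: a
  5: dada$ad -> last char: d
  6: ddada$a -> last char: a


BWT = add$ada


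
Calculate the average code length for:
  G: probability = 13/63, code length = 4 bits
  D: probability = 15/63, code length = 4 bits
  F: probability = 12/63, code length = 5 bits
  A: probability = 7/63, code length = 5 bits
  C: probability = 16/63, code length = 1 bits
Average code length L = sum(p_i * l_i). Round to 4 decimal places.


Weighted contributions p_i * l_i:
  G: (13/63) * 4 = 52/63
  D: (15/63) * 4 = 60/63
  F: (12/63) * 5 = 60/63
  A: (7/63) * 5 = 35/63
  C: (16/63) * 1 = 16/63
Sum = (52 + 60 + 60 + 35 + 16)/63 = 223/63

L = 223/63 = 3.5397 bits/symbol


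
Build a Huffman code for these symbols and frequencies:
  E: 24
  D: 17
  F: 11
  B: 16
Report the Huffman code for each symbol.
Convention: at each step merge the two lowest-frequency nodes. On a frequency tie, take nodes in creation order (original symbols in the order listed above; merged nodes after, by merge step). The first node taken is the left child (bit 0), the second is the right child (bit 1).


Huffman tree construction:
Step 1: Merge F(11) + B(16) = 27
Step 2: Merge D(17) + E(24) = 41
Step 3: Merge (F+B)(27) + (D+E)(41) = 68
Read each symbol's code off the tree from the root (left child = 0, right child = 1).

Codes:
  E: 11 (length 2)
  D: 10 (length 2)
  F: 00 (length 2)
  B: 01 (length 2)
Average code length: 136/68 = 2.0000 bits/symbol


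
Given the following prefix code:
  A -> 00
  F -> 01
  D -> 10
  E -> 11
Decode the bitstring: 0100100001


Decoding step by step:
Bits 01 -> F
Bits 00 -> A
Bits 10 -> D
Bits 00 -> A
Bits 01 -> F


Decoded message: FADAF


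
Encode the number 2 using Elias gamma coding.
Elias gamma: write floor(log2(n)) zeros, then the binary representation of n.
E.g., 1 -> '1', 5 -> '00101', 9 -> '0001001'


num_bits = floor(log2(2)) + 1 = 2
leading_zeros = num_bits - 1 = 1
binary(2) = 10

Elias gamma(2) = '0' + '10' = 010 (3 bits)


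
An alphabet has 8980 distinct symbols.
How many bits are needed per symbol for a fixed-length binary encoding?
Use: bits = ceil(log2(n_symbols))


log2(8980) = 13.1325
Bracket: 2^13 = 8192 < 8980 <= 2^14 = 16384
So ceil(log2(8980)) = 14

bits = ceil(log2(8980)) = ceil(13.1325) = 14 bits


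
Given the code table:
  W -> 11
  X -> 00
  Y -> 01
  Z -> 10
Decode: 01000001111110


Decoding:
01 -> Y
00 -> X
00 -> X
01 -> Y
11 -> W
11 -> W
10 -> Z


Result: YXXYWWZ


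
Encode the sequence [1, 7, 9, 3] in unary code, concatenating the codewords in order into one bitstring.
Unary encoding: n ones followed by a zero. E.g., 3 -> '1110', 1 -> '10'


Encode each number as n ones followed by a terminating 0:
  1 -> 10 (2 bits)
  7 -> 11111110 (8 bits)
  9 -> 1111111110 (10 bits)
  3 -> 1110 (4 bits)
Total length = 2 + 8 + 10 + 4 = 24 bits.

Unary([1, 7, 9, 3]) = 101111111011111111101110 (24 bits)


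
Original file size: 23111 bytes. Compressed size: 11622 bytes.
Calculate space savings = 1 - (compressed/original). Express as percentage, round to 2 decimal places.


ratio = compressed/original = 11622/23111 = 0.502877
savings = 1 - ratio = 1 - 0.502877 = 0.497123
as a percentage: 0.497123 * 100 = 49.71%

Space savings = 1 - 11622/23111 = 49.71%


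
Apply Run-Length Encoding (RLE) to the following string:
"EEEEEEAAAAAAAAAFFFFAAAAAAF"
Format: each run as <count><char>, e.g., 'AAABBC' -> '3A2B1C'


Scanning runs left to right:
  i=0: run of 'E' x 6 -> '6E'
  i=6: run of 'A' x 9 -> '9A'
  i=15: run of 'F' x 4 -> '4F'
  i=19: run of 'A' x 6 -> '6A'
  i=25: run of 'F' x 1 -> '1F'

RLE = 6E9A4F6A1F


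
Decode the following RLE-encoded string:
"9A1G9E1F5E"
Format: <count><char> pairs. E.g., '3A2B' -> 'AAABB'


Expanding each <count><char> pair:
  9A -> 'AAAAAAAAA'
  1G -> 'G'
  9E -> 'EEEEEEEEE'
  1F -> 'F'
  5E -> 'EEEEE'

Decoded = AAAAAAAAAGEEEEEEEEEFEEEEE


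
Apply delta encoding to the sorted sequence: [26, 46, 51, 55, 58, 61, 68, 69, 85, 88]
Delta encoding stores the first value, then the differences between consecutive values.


First value: 26
Deltas:
  46 - 26 = 20
  51 - 46 = 5
  55 - 51 = 4
  58 - 55 = 3
  61 - 58 = 3
  68 - 61 = 7
  69 - 68 = 1
  85 - 69 = 16
  88 - 85 = 3


Delta encoded: [26, 20, 5, 4, 3, 3, 7, 1, 16, 3]


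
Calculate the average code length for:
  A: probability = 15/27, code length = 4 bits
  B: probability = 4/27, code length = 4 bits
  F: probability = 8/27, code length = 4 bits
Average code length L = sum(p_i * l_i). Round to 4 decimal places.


Weighted contributions p_i * l_i:
  A: (15/27) * 4 = 60/27
  B: (4/27) * 4 = 16/27
  F: (8/27) * 4 = 32/27
Sum = (60 + 16 + 32)/27 = 108/27

L = 108/27 = 4.0000 bits/symbol


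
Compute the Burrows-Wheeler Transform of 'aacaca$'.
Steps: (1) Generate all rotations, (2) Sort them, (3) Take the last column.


Rotations (sorted):
  0: $aacaca -> last char: a
  1: a$aacac -> last char: c
  2: aacaca$ -> last char: $
  3: aca$aac -> last char: c
  4: acaca$a -> last char: a
  5: ca$aaca -> last char: a
  6: caca$aa -> last char: a


BWT = ac$caaa


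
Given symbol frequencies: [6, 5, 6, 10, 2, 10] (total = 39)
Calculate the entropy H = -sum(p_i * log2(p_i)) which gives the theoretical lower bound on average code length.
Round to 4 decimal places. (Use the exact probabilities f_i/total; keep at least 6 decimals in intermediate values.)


Per-symbol terms -p_i * log2(p_i) with p_i = f_i/39:
  p = 6/39 = 0.153846: log2(p) = -2.700440, -p*log2(p) = 0.415452
  p = 5/39 = 0.128205: log2(p) = -2.963474, -p*log2(p) = 0.379933
  p = 6/39 = 0.153846: log2(p) = -2.700440, -p*log2(p) = 0.415452
  p = 10/39 = 0.256410: log2(p) = -1.963474, -p*log2(p) = 0.503455
  p = 2/39 = 0.051282: log2(p) = -4.285402, -p*log2(p) = 0.219764
  p = 10/39 = 0.256410: log2(p) = -1.963474, -p*log2(p) = 0.503455
H = 0.415452 + 0.379933 + 0.415452 + 0.503455 + 0.219764 + 0.503455 = 2.437511

H = 2.4375 bits/symbol


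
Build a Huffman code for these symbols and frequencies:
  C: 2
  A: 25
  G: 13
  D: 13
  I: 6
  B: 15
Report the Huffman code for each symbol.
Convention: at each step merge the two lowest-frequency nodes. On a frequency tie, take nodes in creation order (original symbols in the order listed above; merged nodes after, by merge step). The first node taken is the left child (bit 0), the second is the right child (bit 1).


Huffman tree construction:
Step 1: Merge C(2) + I(6) = 8
Step 2: Merge (C+I)(8) + G(13) = 21
Step 3: Merge D(13) + B(15) = 28
Step 4: Merge ((C+I)+G)(21) + A(25) = 46
Step 5: Merge (D+B)(28) + (((C+I)+G)+A)(46) = 74
Read each symbol's code off the tree from the root (left child = 0, right child = 1).

Codes:
  C: 1000 (length 4)
  A: 11 (length 2)
  G: 101 (length 3)
  D: 00 (length 2)
  I: 1001 (length 4)
  B: 01 (length 2)
Average code length: 177/74 = 2.3919 bits/symbol


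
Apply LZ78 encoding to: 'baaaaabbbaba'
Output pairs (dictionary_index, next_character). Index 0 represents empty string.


LZ78 encoding steps:
Dictionary: {0: ''}
Step 1: w='' (idx 0), next='b' -> output (0, 'b'), add 'b' as idx 1
Step 2: w='' (idx 0), next='a' -> output (0, 'a'), add 'a' as idx 2
Step 3: w='a' (idx 2), next='a' -> output (2, 'a'), add 'aa' as idx 3
Step 4: w='aa' (idx 3), next='b' -> output (3, 'b'), add 'aab' as idx 4
Step 5: w='b' (idx 1), next='b' -> output (1, 'b'), add 'bb' as idx 5
Step 6: w='a' (idx 2), next='b' -> output (2, 'b'), add 'ab' as idx 6
Step 7: w='a' (idx 2), end of input -> output (2, '')


Encoded: [(0, 'b'), (0, 'a'), (2, 'a'), (3, 'b'), (1, 'b'), (2, 'b'), (2, '')]


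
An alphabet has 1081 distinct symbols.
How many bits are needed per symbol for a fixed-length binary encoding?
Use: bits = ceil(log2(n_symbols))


log2(1081) = 10.0782
Bracket: 2^10 = 1024 < 1081 <= 2^11 = 2048
So ceil(log2(1081)) = 11

bits = ceil(log2(1081)) = ceil(10.0782) = 11 bits


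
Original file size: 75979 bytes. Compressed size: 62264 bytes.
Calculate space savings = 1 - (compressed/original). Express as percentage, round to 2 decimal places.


ratio = compressed/original = 62264/75979 = 0.81949
savings = 1 - ratio = 1 - 0.81949 = 0.18051
as a percentage: 0.18051 * 100 = 18.05%

Space savings = 1 - 62264/75979 = 18.05%


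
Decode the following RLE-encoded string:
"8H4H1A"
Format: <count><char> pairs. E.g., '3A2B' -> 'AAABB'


Expanding each <count><char> pair:
  8H -> 'HHHHHHHH'
  4H -> 'HHHH'
  1A -> 'A'

Decoded = HHHHHHHHHHHHA


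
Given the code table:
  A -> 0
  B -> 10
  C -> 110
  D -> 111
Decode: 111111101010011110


Decoding:
111 -> D
111 -> D
10 -> B
10 -> B
10 -> B
0 -> A
111 -> D
10 -> B


Result: DDBBBADB


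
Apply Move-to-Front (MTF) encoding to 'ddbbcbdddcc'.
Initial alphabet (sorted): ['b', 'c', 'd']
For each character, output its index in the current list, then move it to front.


MTF encoding:
'd': index 2 in ['b', 'c', 'd'] -> ['d', 'b', 'c']
'd': index 0 in ['d', 'b', 'c'] -> ['d', 'b', 'c']
'b': index 1 in ['d', 'b', 'c'] -> ['b', 'd', 'c']
'b': index 0 in ['b', 'd', 'c'] -> ['b', 'd', 'c']
'c': index 2 in ['b', 'd', 'c'] -> ['c', 'b', 'd']
'b': index 1 in ['c', 'b', 'd'] -> ['b', 'c', 'd']
'd': index 2 in ['b', 'c', 'd'] -> ['d', 'b', 'c']
'd': index 0 in ['d', 'b', 'c'] -> ['d', 'b', 'c']
'd': index 0 in ['d', 'b', 'c'] -> ['d', 'b', 'c']
'c': index 2 in ['d', 'b', 'c'] -> ['c', 'd', 'b']
'c': index 0 in ['c', 'd', 'b'] -> ['c', 'd', 'b']


Output: [2, 0, 1, 0, 2, 1, 2, 0, 0, 2, 0]


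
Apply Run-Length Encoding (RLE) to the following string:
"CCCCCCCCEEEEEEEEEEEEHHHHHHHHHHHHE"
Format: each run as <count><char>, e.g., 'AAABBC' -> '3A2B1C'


Scanning runs left to right:
  i=0: run of 'C' x 8 -> '8C'
  i=8: run of 'E' x 12 -> '12E'
  i=20: run of 'H' x 12 -> '12H'
  i=32: run of 'E' x 1 -> '1E'

RLE = 8C12E12H1E


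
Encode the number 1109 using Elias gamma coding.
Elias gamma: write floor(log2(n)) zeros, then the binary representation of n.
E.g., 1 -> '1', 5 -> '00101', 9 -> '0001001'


num_bits = floor(log2(1109)) + 1 = 11
leading_zeros = num_bits - 1 = 10
binary(1109) = 10001010101

Elias gamma(1109) = '0000000000' + '10001010101' = 000000000010001010101 (21 bits)


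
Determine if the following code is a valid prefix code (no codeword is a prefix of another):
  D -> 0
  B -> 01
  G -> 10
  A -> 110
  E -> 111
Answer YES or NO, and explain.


Checking each pair (does one codeword prefix another?):
  D='0' vs B='01': prefix -- VIOLATION

NO -- this is NOT a valid prefix code. D (0) is a prefix of B (01).


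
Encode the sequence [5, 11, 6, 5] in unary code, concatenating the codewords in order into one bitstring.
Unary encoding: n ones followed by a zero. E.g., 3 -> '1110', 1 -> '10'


Encode each number as n ones followed by a terminating 0:
  5 -> 111110 (6 bits)
  11 -> 111111111110 (12 bits)
  6 -> 1111110 (7 bits)
  5 -> 111110 (6 bits)
Total length = 6 + 12 + 7 + 6 = 31 bits.

Unary([5, 11, 6, 5]) = 1111101111111111101111110111110 (31 bits)


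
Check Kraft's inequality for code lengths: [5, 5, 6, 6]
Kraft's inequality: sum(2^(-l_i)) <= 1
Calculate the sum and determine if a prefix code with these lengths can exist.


Sum = 2^(-5) + 2^(-5) + 2^(-6) + 2^(-6)
    = 0.03125 + 0.03125 + 0.015625 + 0.015625
    = 6/64 = 0.09375
Since 0.09375 <= 1, Kraft's inequality IS satisfied.
A prefix code with these lengths CAN exist.

Kraft sum = 0.09375. Satisfied.


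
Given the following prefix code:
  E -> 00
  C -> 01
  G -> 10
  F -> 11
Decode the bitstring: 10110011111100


Decoding step by step:
Bits 10 -> G
Bits 11 -> F
Bits 00 -> E
Bits 11 -> F
Bits 11 -> F
Bits 11 -> F
Bits 00 -> E


Decoded message: GFEFFFE


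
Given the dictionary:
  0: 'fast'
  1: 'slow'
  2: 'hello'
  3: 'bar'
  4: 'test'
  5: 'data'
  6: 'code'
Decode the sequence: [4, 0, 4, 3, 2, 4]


Look up each index in the dictionary:
  4 -> 'test'
  0 -> 'fast'
  4 -> 'test'
  3 -> 'bar'
  2 -> 'hello'
  4 -> 'test'

Decoded: "test fast test bar hello test"


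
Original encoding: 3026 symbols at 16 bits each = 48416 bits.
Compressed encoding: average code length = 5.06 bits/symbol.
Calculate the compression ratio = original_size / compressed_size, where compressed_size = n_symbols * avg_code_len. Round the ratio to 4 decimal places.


original_size = n_symbols * orig_bits = 3026 * 16 = 48416 bits
compressed_size = n_symbols * avg_code_len = 3026 * 5.06 = 15311.56 bits
ratio = original_size / compressed_size = 48416 / 15311.56 = 3.1621

Compression ratio = 3.1621


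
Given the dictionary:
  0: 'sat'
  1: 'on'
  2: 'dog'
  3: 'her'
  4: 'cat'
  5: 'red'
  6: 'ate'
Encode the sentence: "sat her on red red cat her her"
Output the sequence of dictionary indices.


Look up each word in the dictionary:
  'sat' -> 0
  'her' -> 3
  'on' -> 1
  'red' -> 5
  'red' -> 5
  'cat' -> 4
  'her' -> 3
  'her' -> 3

Encoded: [0, 3, 1, 5, 5, 4, 3, 3]


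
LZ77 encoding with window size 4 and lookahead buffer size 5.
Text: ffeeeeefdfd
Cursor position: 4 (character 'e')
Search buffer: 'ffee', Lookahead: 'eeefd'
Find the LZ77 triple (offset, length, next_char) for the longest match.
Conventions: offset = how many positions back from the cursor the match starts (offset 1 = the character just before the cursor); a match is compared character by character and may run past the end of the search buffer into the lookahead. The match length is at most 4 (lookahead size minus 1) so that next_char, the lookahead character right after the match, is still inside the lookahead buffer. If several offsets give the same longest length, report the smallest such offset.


Try each offset into the search buffer:
  offset=1 (pos 3, char 'e'): match length 3
  offset=2 (pos 2, char 'e'): match length 3
  offset=3 (pos 1, char 'f'): match length 0
  offset=4 (pos 0, char 'f'): match length 0
Longest match has length 3, found at offsets 1, 2; take the smallest, offset 1.
next_char = character at position 4 + 3 = 7 -> 'f'

Best match: offset=1, length=3 (matching 'eee' starting at position 3)
LZ77 triple: (1, 3, 'f')


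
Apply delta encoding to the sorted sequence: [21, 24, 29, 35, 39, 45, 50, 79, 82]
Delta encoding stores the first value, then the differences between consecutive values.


First value: 21
Deltas:
  24 - 21 = 3
  29 - 24 = 5
  35 - 29 = 6
  39 - 35 = 4
  45 - 39 = 6
  50 - 45 = 5
  79 - 50 = 29
  82 - 79 = 3


Delta encoded: [21, 3, 5, 6, 4, 6, 5, 29, 3]


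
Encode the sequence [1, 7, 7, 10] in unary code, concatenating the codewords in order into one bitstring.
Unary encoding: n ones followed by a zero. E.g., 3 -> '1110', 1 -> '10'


Encode each number as n ones followed by a terminating 0:
  1 -> 10 (2 bits)
  7 -> 11111110 (8 bits)
  7 -> 11111110 (8 bits)
  10 -> 11111111110 (11 bits)
Total length = 2 + 8 + 8 + 11 = 29 bits.

Unary([1, 7, 7, 10]) = 10111111101111111011111111110 (29 bits)


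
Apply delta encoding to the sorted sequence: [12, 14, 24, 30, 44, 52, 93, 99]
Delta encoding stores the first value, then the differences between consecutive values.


First value: 12
Deltas:
  14 - 12 = 2
  24 - 14 = 10
  30 - 24 = 6
  44 - 30 = 14
  52 - 44 = 8
  93 - 52 = 41
  99 - 93 = 6


Delta encoded: [12, 2, 10, 6, 14, 8, 41, 6]


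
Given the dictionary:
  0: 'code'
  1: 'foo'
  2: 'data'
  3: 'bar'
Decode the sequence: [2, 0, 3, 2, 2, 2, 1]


Look up each index in the dictionary:
  2 -> 'data'
  0 -> 'code'
  3 -> 'bar'
  2 -> 'data'
  2 -> 'data'
  2 -> 'data'
  1 -> 'foo'

Decoded: "data code bar data data data foo"


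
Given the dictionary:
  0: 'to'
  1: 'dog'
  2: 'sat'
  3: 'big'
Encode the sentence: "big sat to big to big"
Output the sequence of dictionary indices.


Look up each word in the dictionary:
  'big' -> 3
  'sat' -> 2
  'to' -> 0
  'big' -> 3
  'to' -> 0
  'big' -> 3

Encoded: [3, 2, 0, 3, 0, 3]


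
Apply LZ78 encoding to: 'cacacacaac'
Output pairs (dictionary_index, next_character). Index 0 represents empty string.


LZ78 encoding steps:
Dictionary: {0: ''}
Step 1: w='' (idx 0), next='c' -> output (0, 'c'), add 'c' as idx 1
Step 2: w='' (idx 0), next='a' -> output (0, 'a'), add 'a' as idx 2
Step 3: w='c' (idx 1), next='a' -> output (1, 'a'), add 'ca' as idx 3
Step 4: w='ca' (idx 3), next='c' -> output (3, 'c'), add 'cac' as idx 4
Step 5: w='a' (idx 2), next='a' -> output (2, 'a'), add 'aa' as idx 5
Step 6: w='c' (idx 1), end of input -> output (1, '')


Encoded: [(0, 'c'), (0, 'a'), (1, 'a'), (3, 'c'), (2, 'a'), (1, '')]


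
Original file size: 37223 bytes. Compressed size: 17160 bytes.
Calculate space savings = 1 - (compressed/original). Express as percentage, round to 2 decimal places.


ratio = compressed/original = 17160/37223 = 0.461005
savings = 1 - ratio = 1 - 0.461005 = 0.538995
as a percentage: 0.538995 * 100 = 53.9%

Space savings = 1 - 17160/37223 = 53.9%


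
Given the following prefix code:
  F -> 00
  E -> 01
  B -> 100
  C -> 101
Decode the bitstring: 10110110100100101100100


Decoding step by step:
Bits 101 -> C
Bits 101 -> C
Bits 101 -> C
Bits 00 -> F
Bits 100 -> B
Bits 101 -> C
Bits 100 -> B
Bits 100 -> B


Decoded message: CCCFBCBB


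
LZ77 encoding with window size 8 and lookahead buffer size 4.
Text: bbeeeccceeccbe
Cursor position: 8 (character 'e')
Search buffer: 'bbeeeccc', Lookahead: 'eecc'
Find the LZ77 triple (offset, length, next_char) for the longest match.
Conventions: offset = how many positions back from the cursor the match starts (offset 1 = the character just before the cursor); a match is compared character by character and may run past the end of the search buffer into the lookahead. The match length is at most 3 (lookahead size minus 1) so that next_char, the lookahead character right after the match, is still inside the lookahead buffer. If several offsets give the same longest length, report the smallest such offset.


Try each offset into the search buffer:
  offset=1 (pos 7, char 'c'): match length 0
  offset=2 (pos 6, char 'c'): match length 0
  offset=3 (pos 5, char 'c'): match length 0
  offset=4 (pos 4, char 'e'): match length 1
  offset=5 (pos 3, char 'e'): match length 3
  offset=6 (pos 2, char 'e'): match length 2
  offset=7 (pos 1, char 'b'): match length 0
  offset=8 (pos 0, char 'b'): match length 0
Longest match has length 3 at offset 5.
next_char = character at position 8 + 3 = 11 -> 'c'

Best match: offset=5, length=3 (matching 'eec' starting at position 3)
LZ77 triple: (5, 3, 'c')


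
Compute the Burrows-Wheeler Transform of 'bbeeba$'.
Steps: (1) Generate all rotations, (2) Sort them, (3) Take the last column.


Rotations (sorted):
  0: $bbeeba -> last char: a
  1: a$bbeeb -> last char: b
  2: ba$bbee -> last char: e
  3: bbeeba$ -> last char: $
  4: beeba$b -> last char: b
  5: eba$bbe -> last char: e
  6: eeba$bb -> last char: b


BWT = abe$beb


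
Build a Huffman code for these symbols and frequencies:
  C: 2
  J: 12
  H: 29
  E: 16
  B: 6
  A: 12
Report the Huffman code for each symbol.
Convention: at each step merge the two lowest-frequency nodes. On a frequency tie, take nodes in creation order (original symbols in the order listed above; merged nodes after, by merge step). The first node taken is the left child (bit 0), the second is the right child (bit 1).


Huffman tree construction:
Step 1: Merge C(2) + B(6) = 8
Step 2: Merge (C+B)(8) + J(12) = 20
Step 3: Merge A(12) + E(16) = 28
Step 4: Merge ((C+B)+J)(20) + (A+E)(28) = 48
Step 5: Merge H(29) + (((C+B)+J)+(A+E))(48) = 77
Read each symbol's code off the tree from the root (left child = 0, right child = 1).

Codes:
  C: 1000 (length 4)
  J: 101 (length 3)
  H: 0 (length 1)
  E: 111 (length 3)
  B: 1001 (length 4)
  A: 110 (length 3)
Average code length: 181/77 = 2.3506 bits/symbol


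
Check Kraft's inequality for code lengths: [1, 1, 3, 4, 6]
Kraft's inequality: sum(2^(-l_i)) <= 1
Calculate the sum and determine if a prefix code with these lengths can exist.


Sum = 2^(-1) + 2^(-1) + 2^(-3) + 2^(-4) + 2^(-6)
    = 0.5 + 0.5 + 0.125 + 0.0625 + 0.015625
    = 77/64 = 1.203125
Since 1.203125 > 1, Kraft's inequality is NOT satisfied.
A prefix code with these lengths CANNOT exist.

Kraft sum = 1.203125. Not satisfied.


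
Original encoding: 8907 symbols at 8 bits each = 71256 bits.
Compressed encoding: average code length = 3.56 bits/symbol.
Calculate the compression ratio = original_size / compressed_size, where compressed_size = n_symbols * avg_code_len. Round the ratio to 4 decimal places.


original_size = n_symbols * orig_bits = 8907 * 8 = 71256 bits
compressed_size = n_symbols * avg_code_len = 8907 * 3.56 = 31708.92 bits
ratio = original_size / compressed_size = 71256 / 31708.92 = 2.2472

Compression ratio = 2.2472


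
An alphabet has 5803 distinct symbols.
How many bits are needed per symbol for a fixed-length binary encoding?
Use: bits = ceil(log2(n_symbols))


log2(5803) = 12.5026
Bracket: 2^12 = 4096 < 5803 <= 2^13 = 8192
So ceil(log2(5803)) = 13

bits = ceil(log2(5803)) = ceil(12.5026) = 13 bits


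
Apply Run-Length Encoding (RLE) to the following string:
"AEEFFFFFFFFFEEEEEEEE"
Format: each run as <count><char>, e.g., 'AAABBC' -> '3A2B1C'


Scanning runs left to right:
  i=0: run of 'A' x 1 -> '1A'
  i=1: run of 'E' x 2 -> '2E'
  i=3: run of 'F' x 9 -> '9F'
  i=12: run of 'E' x 8 -> '8E'

RLE = 1A2E9F8E


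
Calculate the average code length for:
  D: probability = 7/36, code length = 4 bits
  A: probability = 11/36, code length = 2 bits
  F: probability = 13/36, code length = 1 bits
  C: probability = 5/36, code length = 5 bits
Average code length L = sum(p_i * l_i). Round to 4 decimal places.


Weighted contributions p_i * l_i:
  D: (7/36) * 4 = 28/36
  A: (11/36) * 2 = 22/36
  F: (13/36) * 1 = 13/36
  C: (5/36) * 5 = 25/36
Sum = (28 + 22 + 13 + 25)/36 = 88/36

L = 88/36 = 2.4444 bits/symbol


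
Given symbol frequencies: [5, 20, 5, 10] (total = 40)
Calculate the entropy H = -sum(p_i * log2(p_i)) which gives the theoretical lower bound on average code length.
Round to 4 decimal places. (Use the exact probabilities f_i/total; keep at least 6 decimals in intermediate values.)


Per-symbol terms -p_i * log2(p_i) with p_i = f_i/40:
  p = 5/40 = 0.125000: log2(p) = -3.000000, -p*log2(p) = 0.375000
  p = 20/40 = 0.500000: log2(p) = -1.000000, -p*log2(p) = 0.500000
  p = 5/40 = 0.125000: log2(p) = -3.000000, -p*log2(p) = 0.375000
  p = 10/40 = 0.250000: log2(p) = -2.000000, -p*log2(p) = 0.500000
H = 0.375000 + 0.500000 + 0.375000 + 0.500000 = 1.750000

H = 1.75 bits/symbol


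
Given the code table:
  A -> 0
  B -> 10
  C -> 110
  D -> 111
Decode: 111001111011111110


Decoding:
111 -> D
0 -> A
0 -> A
111 -> D
10 -> B
111 -> D
111 -> D
10 -> B


Result: DAADBDDB


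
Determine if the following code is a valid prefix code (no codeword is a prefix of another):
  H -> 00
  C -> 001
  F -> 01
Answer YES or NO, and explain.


Checking each pair (does one codeword prefix another?):
  H='00' vs C='001': prefix -- VIOLATION

NO -- this is NOT a valid prefix code. H (00) is a prefix of C (001).


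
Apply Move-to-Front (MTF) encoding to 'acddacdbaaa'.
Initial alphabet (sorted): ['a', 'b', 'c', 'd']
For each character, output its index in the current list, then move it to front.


MTF encoding:
'a': index 0 in ['a', 'b', 'c', 'd'] -> ['a', 'b', 'c', 'd']
'c': index 2 in ['a', 'b', 'c', 'd'] -> ['c', 'a', 'b', 'd']
'd': index 3 in ['c', 'a', 'b', 'd'] -> ['d', 'c', 'a', 'b']
'd': index 0 in ['d', 'c', 'a', 'b'] -> ['d', 'c', 'a', 'b']
'a': index 2 in ['d', 'c', 'a', 'b'] -> ['a', 'd', 'c', 'b']
'c': index 2 in ['a', 'd', 'c', 'b'] -> ['c', 'a', 'd', 'b']
'd': index 2 in ['c', 'a', 'd', 'b'] -> ['d', 'c', 'a', 'b']
'b': index 3 in ['d', 'c', 'a', 'b'] -> ['b', 'd', 'c', 'a']
'a': index 3 in ['b', 'd', 'c', 'a'] -> ['a', 'b', 'd', 'c']
'a': index 0 in ['a', 'b', 'd', 'c'] -> ['a', 'b', 'd', 'c']
'a': index 0 in ['a', 'b', 'd', 'c'] -> ['a', 'b', 'd', 'c']


Output: [0, 2, 3, 0, 2, 2, 2, 3, 3, 0, 0]


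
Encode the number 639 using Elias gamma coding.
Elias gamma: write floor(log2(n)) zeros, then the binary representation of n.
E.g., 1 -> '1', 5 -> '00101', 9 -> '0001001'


num_bits = floor(log2(639)) + 1 = 10
leading_zeros = num_bits - 1 = 9
binary(639) = 1001111111

Elias gamma(639) = '000000000' + '1001111111' = 0000000001001111111 (19 bits)


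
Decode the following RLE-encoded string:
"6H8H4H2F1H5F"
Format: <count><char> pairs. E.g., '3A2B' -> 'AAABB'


Expanding each <count><char> pair:
  6H -> 'HHHHHH'
  8H -> 'HHHHHHHH'
  4H -> 'HHHH'
  2F -> 'FF'
  1H -> 'H'
  5F -> 'FFFFF'

Decoded = HHHHHHHHHHHHHHHHHHFFHFFFFF


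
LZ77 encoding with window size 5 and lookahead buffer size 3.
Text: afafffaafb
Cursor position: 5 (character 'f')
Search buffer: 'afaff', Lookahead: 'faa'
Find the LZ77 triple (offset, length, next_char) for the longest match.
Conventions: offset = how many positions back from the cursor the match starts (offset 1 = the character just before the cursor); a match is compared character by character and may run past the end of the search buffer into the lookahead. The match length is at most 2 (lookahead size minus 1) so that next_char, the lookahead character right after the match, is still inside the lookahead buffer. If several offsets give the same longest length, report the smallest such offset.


Try each offset into the search buffer:
  offset=1 (pos 4, char 'f'): match length 1
  offset=2 (pos 3, char 'f'): match length 1
  offset=3 (pos 2, char 'a'): match length 0
  offset=4 (pos 1, char 'f'): match length 2
  offset=5 (pos 0, char 'a'): match length 0
Longest match has length 2 at offset 4.
next_char = character at position 5 + 2 = 7 -> 'a'

Best match: offset=4, length=2 (matching 'fa' starting at position 1)
LZ77 triple: (4, 2, 'a')
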